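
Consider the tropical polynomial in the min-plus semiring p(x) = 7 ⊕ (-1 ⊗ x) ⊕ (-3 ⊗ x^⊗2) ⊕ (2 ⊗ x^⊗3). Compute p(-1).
p(-1) = -5

A tropical monomial a ⊗ x^⊗i evaluates to a + i · x. Evaluating each term at x = -1:
  Term 0 contributes 7 + 0 · -1 = 7
  Term 1 contributes -1 + 1 · -1 = -2
  Term 2 contributes -3 + 2 · -1 = -5
  Term 3 contributes 2 + 3 · -1 = -1
p(-1) = ⊕ of these = min[7, -2, -5, -1] = -5.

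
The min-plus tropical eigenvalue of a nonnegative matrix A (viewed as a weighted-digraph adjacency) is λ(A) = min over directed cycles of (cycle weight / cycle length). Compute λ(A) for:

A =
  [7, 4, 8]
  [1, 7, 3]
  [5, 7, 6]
λ(A) = 5/2

Enumerate directed cycles and compute their means (weight / length). Sample:
  cycle 0 → 0: weight = 7, length = 1, mean = 7/1 ≈ 7.000
  cycle 1 → 1: weight = 7, length = 1, mean = 7/1 ≈ 7.000
  cycle 2 → 2: weight = 6, length = 1, mean = 6/1 ≈ 6.000
  cycle 0 → 1 → 0: weight = 5, length = 2, mean = 5/2 ≈ 2.500
  cycle 0 → 2 → 0: weight = 13, length = 2, mean = 13/2 ≈ 6.500
  cycle 1 → 0 → 1: weight = 5, length = 2, mean = 5/2 ≈ 2.500
Minimum mean = 2.500, attained e.g. along the cycle 0 → 1 → 0 with weight 5 and length 2. So λ(A) = 5/2 = 5/2.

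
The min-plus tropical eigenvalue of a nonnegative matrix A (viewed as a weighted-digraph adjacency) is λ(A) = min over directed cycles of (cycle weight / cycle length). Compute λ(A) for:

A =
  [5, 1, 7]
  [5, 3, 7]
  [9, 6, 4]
λ(A) = 3

Enumerate directed cycles and compute their means (weight / length). Sample:
  cycle 0 → 0: weight = 5, length = 1, mean = 5/1 ≈ 5.000
  cycle 1 → 1: weight = 3, length = 1, mean = 3/1 ≈ 3.000
  cycle 2 → 2: weight = 4, length = 1, mean = 4/1 ≈ 4.000
  cycle 0 → 1 → 0: weight = 6, length = 2, mean = 6/2 ≈ 3.000
  cycle 0 → 2 → 0: weight = 16, length = 2, mean = 16/2 ≈ 8.000
  cycle 1 → 0 → 1: weight = 6, length = 2, mean = 6/2 ≈ 3.000
Minimum mean = 3.000, attained e.g. along the cycle 1 → 1 with weight 3 and length 1. So λ(A) = 3/1 = 3.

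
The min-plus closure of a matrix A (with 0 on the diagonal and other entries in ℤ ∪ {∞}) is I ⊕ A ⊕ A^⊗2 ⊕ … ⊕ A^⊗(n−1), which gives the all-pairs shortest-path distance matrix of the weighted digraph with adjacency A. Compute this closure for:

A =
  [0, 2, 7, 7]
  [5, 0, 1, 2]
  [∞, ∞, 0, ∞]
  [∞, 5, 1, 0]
Closure =
  [0, 2, 3, 4]
  [5, 0, 1, 2]
  [∞, ∞, 0, ∞]
  [10, 5, 1, 0]

This is the Floyd-Warshall all-pairs shortest-path computation. For each intermediate vertex k = 0, 1, …, 3, update dist[i][j] ← min(dist[i][j], dist[i][k] + dist[k][j]). The final matrix gives, for each (i, j), the minimum total weight of any directed path from i to j (possibly empty when i = j).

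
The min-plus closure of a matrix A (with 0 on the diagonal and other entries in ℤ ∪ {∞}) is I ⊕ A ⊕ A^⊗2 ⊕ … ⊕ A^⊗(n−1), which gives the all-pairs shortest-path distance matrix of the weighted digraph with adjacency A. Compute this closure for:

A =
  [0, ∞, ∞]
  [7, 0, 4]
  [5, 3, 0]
Closure =
  [0, ∞, ∞]
  [7, 0, 4]
  [5, 3, 0]

This is the Floyd-Warshall all-pairs shortest-path computation. For each intermediate vertex k = 0, 1, …, 2, update dist[i][j] ← min(dist[i][j], dist[i][k] + dist[k][j]). The final matrix gives, for each (i, j), the minimum total weight of any directed path from i to j (possibly empty when i = j).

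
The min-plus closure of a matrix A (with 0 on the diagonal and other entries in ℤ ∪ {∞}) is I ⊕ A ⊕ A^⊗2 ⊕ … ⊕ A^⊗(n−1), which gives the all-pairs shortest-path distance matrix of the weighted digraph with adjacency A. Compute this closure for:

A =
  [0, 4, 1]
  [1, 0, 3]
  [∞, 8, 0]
Closure =
  [0, 4, 1]
  [1, 0, 2]
  [9, 8, 0]

This is the Floyd-Warshall all-pairs shortest-path computation. For each intermediate vertex k = 0, 1, …, 2, update dist[i][j] ← min(dist[i][j], dist[i][k] + dist[k][j]). The final matrix gives, for each (i, j), the minimum total weight of any directed path from i to j (possibly empty when i = j).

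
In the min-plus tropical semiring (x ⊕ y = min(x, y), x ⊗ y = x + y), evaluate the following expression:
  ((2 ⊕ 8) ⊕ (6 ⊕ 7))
((2 ⊕ 8) ⊕ (6 ⊕ 7)) = 2

Expand innermost to outermost. Recall ⊕ takes the minimum of its arguments and ⊗ takes their sum. Working out the expression ((2 ⊕ 8) ⊕ (6 ⊕ 7)) gives 2.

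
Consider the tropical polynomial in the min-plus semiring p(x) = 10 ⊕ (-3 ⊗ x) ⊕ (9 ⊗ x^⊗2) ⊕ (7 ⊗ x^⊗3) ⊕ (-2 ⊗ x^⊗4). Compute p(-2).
p(-2) = -10

A tropical monomial a ⊗ x^⊗i evaluates to a + i · x. Evaluating each term at x = -2:
  Term 0 contributes 10 + 0 · -2 = 10
  Term 1 contributes -3 + 1 · -2 = -5
  Term 2 contributes 9 + 2 · -2 = 5
  Term 3 contributes 7 + 3 · -2 = 1
  Term 4 contributes -2 + 4 · -2 = -10
p(-2) = ⊕ of these = min[10, -5, 5, 1, -10] = -10.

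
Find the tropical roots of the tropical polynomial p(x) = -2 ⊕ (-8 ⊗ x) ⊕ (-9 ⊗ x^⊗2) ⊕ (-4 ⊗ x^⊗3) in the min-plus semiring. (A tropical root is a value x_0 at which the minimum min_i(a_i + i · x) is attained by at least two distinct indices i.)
Roots: {-5, 1, 6}

Each tropical root is a break point of the lower envelope of the lines y = a_i + i · x (there are 4 lines, with slopes 0, 1, ..., 3). Only the lines that attain the minimum somewhere contribute to roots; other lines are dominated. Here the surviving (envelope) indices are i = 3, i = 2, i = 1, i = 0.
Intersections between consecutive envelope lines give the roots: for adjacent envelope indices i < j the intersection is x = (a_i − a_j) / (j − i). Reading off the sorted break points: {-5, 1, 6}.
Verification: at each break x_0, at least two indices attain the minimum of min_i(a_i + i · x_0).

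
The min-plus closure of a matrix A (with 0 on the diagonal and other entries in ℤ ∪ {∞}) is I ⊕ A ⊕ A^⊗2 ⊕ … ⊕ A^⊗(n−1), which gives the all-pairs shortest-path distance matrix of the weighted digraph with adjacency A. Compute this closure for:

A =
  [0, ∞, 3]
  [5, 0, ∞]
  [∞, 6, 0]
Closure =
  [0, 9, 3]
  [5, 0, 8]
  [11, 6, 0]

This is the Floyd-Warshall all-pairs shortest-path computation. For each intermediate vertex k = 0, 1, …, 2, update dist[i][j] ← min(dist[i][j], dist[i][k] + dist[k][j]). The final matrix gives, for each (i, j), the minimum total weight of any directed path from i to j (possibly empty when i = j).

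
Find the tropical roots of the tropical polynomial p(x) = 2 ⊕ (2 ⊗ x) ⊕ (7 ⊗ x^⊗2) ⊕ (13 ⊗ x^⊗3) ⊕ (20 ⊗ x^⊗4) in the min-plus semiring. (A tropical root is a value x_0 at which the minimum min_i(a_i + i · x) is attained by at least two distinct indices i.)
Roots: {-7, -6, -5, 0}

Each tropical root is a break point of the lower envelope of the lines y = a_i + i · x (there are 5 lines, with slopes 0, 1, ..., 4). Only the lines that attain the minimum somewhere contribute to roots; other lines are dominated. Here the surviving (envelope) indices are i = 4, i = 3, i = 2, i = 1, i = 0.
Intersections between consecutive envelope lines give the roots: for adjacent envelope indices i < j the intersection is x = (a_i − a_j) / (j − i). Reading off the sorted break points: {-7, -6, -5, 0}.
Verification: at each break x_0, at least two indices attain the minimum of min_i(a_i + i · x_0).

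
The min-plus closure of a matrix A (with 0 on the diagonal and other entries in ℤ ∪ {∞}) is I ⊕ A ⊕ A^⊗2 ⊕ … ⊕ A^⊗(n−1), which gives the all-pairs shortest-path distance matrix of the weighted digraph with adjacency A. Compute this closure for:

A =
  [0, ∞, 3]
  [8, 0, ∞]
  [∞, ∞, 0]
Closure =
  [0, ∞, 3]
  [8, 0, 11]
  [∞, ∞, 0]

This is the Floyd-Warshall all-pairs shortest-path computation. For each intermediate vertex k = 0, 1, …, 2, update dist[i][j] ← min(dist[i][j], dist[i][k] + dist[k][j]). The final matrix gives, for each (i, j), the minimum total weight of any directed path from i to j (possibly empty when i = j).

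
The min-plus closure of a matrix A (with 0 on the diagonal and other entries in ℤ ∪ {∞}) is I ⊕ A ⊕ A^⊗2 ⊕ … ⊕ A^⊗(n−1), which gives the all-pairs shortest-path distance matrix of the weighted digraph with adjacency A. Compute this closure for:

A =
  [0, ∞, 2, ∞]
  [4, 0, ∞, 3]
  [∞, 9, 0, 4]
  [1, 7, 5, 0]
Closure =
  [0, 11, 2, 6]
  [4, 0, 6, 3]
  [5, 9, 0, 4]
  [1, 7, 3, 0]

This is the Floyd-Warshall all-pairs shortest-path computation. For each intermediate vertex k = 0, 1, …, 3, update dist[i][j] ← min(dist[i][j], dist[i][k] + dist[k][j]). The final matrix gives, for each (i, j), the minimum total weight of any directed path from i to j (possibly empty when i = j).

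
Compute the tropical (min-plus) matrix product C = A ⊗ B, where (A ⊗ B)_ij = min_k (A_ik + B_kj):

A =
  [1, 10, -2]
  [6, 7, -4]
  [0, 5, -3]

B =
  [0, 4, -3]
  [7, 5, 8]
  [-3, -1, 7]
A ⊗ B =
  [-5, -3, -2]
  [-7, -5, 3]
  [-6, -4, -3]

Apply the min-plus product entry-by-entry:
  C[0][0] = min over k of (A[0][0] + B[0][0] = 1 + 0 = 1, A[0][1] + B[1][0] = 10 + 7 = 17, A[0][2] + B[2][0] = -2 + -3 = -5) = -5 (attained at k = 2)
  C[0][1] = min over k of (A[0][0] + B[0][1] = 1 + 4 = 5, A[0][1] + B[1][1] = 10 + 5 = 15, A[0][2] + B[2][1] = -2 + -1 = -3) = -3 (attained at k = 2)
  C[0][2] = min over k of (A[0][0] + B[0][2] = 1 + -3 = -2, A[0][1] + B[1][2] = 10 + 8 = 18, A[0][2] + B[2][2] = -2 + 7 = 5) = -2 (attained at k = 0)
  C[1][0] = min over k of (A[1][0] + B[0][0] = 6 + 0 = 6, A[1][1] + B[1][0] = 7 + 7 = 14, A[1][2] + B[2][0] = -4 + -3 = -7) = -7 (attained at k = 2)
  C[1][1] = min over k of (A[1][0] + B[0][1] = 6 + 4 = 10, A[1][1] + B[1][1] = 7 + 5 = 12, A[1][2] + B[2][1] = -4 + -1 = -5) = -5 (attained at k = 2)
  C[1][2] = min over k of (A[1][0] + B[0][2] = 6 + -3 = 3, A[1][1] + B[1][2] = 7 + 8 = 15, A[1][2] + B[2][2] = -4 + 7 = 3) = 3 (attained at k = 0)
  C[2][0] = min over k of (A[2][0] + B[0][0] = 0 + 0 = 0, A[2][1] + B[1][0] = 5 + 7 = 12, A[2][2] + B[2][0] = -3 + -3 = -6) = -6 (attained at k = 2)
  C[2][1] = min over k of (A[2][0] + B[0][1] = 0 + 4 = 4, A[2][1] + B[1][1] = 5 + 5 = 10, A[2][2] + B[2][1] = -3 + -1 = -4) = -4 (attained at k = 2)
  C[2][2] = min over k of (A[2][0] + B[0][2] = 0 + -3 = -3, A[2][1] + B[1][2] = 5 + 8 = 13, A[2][2] + B[2][2] = -3 + 7 = 4) = -3 (attained at k = 0)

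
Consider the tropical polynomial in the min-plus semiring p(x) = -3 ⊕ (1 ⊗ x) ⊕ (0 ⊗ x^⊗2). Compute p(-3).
p(-3) = -6

A tropical monomial a ⊗ x^⊗i evaluates to a + i · x. Evaluating each term at x = -3:
  Term 0 contributes -3 + 0 · -3 = -3
  Term 1 contributes 1 + 1 · -3 = -2
  Term 2 contributes 0 + 2 · -3 = -6
p(-3) = ⊕ of these = min[-3, -2, -6] = -6.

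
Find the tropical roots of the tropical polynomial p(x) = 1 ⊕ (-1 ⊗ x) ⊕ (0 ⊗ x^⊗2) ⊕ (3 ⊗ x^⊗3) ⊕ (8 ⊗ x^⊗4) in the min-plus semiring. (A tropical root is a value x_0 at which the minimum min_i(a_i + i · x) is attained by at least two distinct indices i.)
Roots: {-5, -3, -1, 2}

Each tropical root is a break point of the lower envelope of the lines y = a_i + i · x (there are 5 lines, with slopes 0, 1, ..., 4). Only the lines that attain the minimum somewhere contribute to roots; other lines are dominated. Here the surviving (envelope) indices are i = 4, i = 3, i = 2, i = 1, i = 0.
Intersections between consecutive envelope lines give the roots: for adjacent envelope indices i < j the intersection is x = (a_i − a_j) / (j − i). Reading off the sorted break points: {-5, -3, -1, 2}.
Verification: at each break x_0, at least two indices attain the minimum of min_i(a_i + i · x_0).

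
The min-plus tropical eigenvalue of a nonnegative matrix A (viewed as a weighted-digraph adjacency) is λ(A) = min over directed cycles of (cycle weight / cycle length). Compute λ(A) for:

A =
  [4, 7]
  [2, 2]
λ(A) = 2

Enumerate directed cycles and compute their means (weight / length). Sample:
  cycle 0 → 0: weight = 4, length = 1, mean = 4/1 ≈ 4.000
  cycle 1 → 1: weight = 2, length = 1, mean = 2/1 ≈ 2.000
  cycle 0 → 1 → 0: weight = 9, length = 2, mean = 9/2 ≈ 4.500
  cycle 1 → 0 → 1: weight = 9, length = 2, mean = 9/2 ≈ 4.500
Minimum mean = 2.000, attained e.g. along the cycle 1 → 1 with weight 2 and length 1. So λ(A) = 2/1 = 2.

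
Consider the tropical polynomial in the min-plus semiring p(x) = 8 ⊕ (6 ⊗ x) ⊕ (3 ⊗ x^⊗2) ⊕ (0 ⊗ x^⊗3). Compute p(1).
p(1) = 3

A tropical monomial a ⊗ x^⊗i evaluates to a + i · x. Evaluating each term at x = 1:
  Term 0 contributes 8 + 0 · 1 = 8
  Term 1 contributes 6 + 1 · 1 = 7
  Term 2 contributes 3 + 2 · 1 = 5
  Term 3 contributes 0 + 3 · 1 = 3
p(1) = ⊕ of these = min[8, 7, 5, 3] = 3.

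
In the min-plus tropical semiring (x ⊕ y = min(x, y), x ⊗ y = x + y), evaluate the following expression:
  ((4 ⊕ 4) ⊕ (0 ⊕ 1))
((4 ⊕ 4) ⊕ (0 ⊕ 1)) = 0

Expand innermost to outermost. Recall ⊕ takes the minimum of its arguments and ⊗ takes their sum. Working out the expression ((4 ⊕ 4) ⊕ (0 ⊕ 1)) gives 0.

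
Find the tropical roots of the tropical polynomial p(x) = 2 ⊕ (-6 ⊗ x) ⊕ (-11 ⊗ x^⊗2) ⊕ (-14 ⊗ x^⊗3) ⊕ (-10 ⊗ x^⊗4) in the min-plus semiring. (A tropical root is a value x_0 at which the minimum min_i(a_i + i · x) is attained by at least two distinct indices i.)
Roots: {-4, 3, 5, 8}

Each tropical root is a break point of the lower envelope of the lines y = a_i + i · x (there are 5 lines, with slopes 0, 1, ..., 4). Only the lines that attain the minimum somewhere contribute to roots; other lines are dominated. Here the surviving (envelope) indices are i = 4, i = 3, i = 2, i = 1, i = 0.
Intersections between consecutive envelope lines give the roots: for adjacent envelope indices i < j the intersection is x = (a_i − a_j) / (j − i). Reading off the sorted break points: {-4, 3, 5, 8}.
Verification: at each break x_0, at least two indices attain the minimum of min_i(a_i + i · x_0).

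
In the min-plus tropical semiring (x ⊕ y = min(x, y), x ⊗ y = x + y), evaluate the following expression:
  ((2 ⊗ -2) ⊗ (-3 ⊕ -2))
((2 ⊗ -2) ⊗ (-3 ⊕ -2)) = -3

Expand innermost to outermost. Recall ⊕ takes the minimum of its arguments and ⊗ takes their sum. Working out the expression ((2 ⊗ -2) ⊗ (-3 ⊕ -2)) gives -3.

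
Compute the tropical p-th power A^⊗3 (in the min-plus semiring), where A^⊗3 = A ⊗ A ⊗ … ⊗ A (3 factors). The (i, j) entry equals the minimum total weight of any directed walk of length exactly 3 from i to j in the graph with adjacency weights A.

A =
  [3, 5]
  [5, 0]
A^⊗3 =
  [9, 5]
  [5, 0]

Each entry (A^⊗3)_ij equals the minimum over all length-3 walks i = v_0 → v_1 → … → v_3 = j of Σ_t A[v_t][v_{t+1}]. For example, for (i, j) = (0, 1) we minimise over 4 possible intermediate vertex sequences; the minimum is 5, attained along the walk 0 → 1 → 1 → 1.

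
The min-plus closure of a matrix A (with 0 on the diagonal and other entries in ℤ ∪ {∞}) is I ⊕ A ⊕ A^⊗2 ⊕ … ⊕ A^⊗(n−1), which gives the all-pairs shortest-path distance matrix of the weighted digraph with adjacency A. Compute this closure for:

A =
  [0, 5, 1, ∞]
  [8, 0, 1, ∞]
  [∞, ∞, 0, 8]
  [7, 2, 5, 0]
Closure =
  [0, 5, 1, 9]
  [8, 0, 1, 9]
  [15, 10, 0, 8]
  [7, 2, 3, 0]

This is the Floyd-Warshall all-pairs shortest-path computation. For each intermediate vertex k = 0, 1, …, 3, update dist[i][j] ← min(dist[i][j], dist[i][k] + dist[k][j]). The final matrix gives, for each (i, j), the minimum total weight of any directed path from i to j (possibly empty when i = j).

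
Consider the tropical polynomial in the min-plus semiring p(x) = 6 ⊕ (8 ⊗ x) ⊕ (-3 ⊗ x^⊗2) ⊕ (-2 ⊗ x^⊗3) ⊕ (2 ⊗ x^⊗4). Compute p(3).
p(3) = 3

A tropical monomial a ⊗ x^⊗i evaluates to a + i · x. Evaluating each term at x = 3:
  Term 0 contributes 6 + 0 · 3 = 6
  Term 1 contributes 8 + 1 · 3 = 11
  Term 2 contributes -3 + 2 · 3 = 3
  Term 3 contributes -2 + 3 · 3 = 7
  Term 4 contributes 2 + 4 · 3 = 14
p(3) = ⊕ of these = min[6, 11, 3, 7, 14] = 3.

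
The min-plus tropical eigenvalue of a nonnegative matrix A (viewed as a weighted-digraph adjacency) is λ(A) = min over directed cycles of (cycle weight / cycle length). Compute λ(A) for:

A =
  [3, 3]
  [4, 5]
λ(A) = 3

Enumerate directed cycles and compute their means (weight / length). Sample:
  cycle 0 → 0: weight = 3, length = 1, mean = 3/1 ≈ 3.000
  cycle 1 → 1: weight = 5, length = 1, mean = 5/1 ≈ 5.000
  cycle 0 → 1 → 0: weight = 7, length = 2, mean = 7/2 ≈ 3.500
  cycle 1 → 0 → 1: weight = 7, length = 2, mean = 7/2 ≈ 3.500
Minimum mean = 3.000, attained e.g. along the cycle 0 → 0 with weight 3 and length 1. So λ(A) = 3/1 = 3.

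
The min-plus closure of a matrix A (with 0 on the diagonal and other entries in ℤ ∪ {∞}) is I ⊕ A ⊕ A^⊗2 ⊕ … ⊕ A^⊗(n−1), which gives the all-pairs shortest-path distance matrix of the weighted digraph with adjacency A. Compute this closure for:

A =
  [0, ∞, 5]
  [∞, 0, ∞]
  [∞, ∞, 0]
Closure =
  [0, ∞, 5]
  [∞, 0, ∞]
  [∞, ∞, 0]

This is the Floyd-Warshall all-pairs shortest-path computation. For each intermediate vertex k = 0, 1, …, 2, update dist[i][j] ← min(dist[i][j], dist[i][k] + dist[k][j]). The final matrix gives, for each (i, j), the minimum total weight of any directed path from i to j (possibly empty when i = j).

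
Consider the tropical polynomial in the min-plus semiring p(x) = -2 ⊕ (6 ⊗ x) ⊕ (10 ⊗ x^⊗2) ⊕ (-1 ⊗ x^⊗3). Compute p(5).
p(5) = -2

A tropical monomial a ⊗ x^⊗i evaluates to a + i · x. Evaluating each term at x = 5:
  Term 0 contributes -2 + 0 · 5 = -2
  Term 1 contributes 6 + 1 · 5 = 11
  Term 2 contributes 10 + 2 · 5 = 20
  Term 3 contributes -1 + 3 · 5 = 14
p(5) = ⊕ of these = min[-2, 11, 20, 14] = -2.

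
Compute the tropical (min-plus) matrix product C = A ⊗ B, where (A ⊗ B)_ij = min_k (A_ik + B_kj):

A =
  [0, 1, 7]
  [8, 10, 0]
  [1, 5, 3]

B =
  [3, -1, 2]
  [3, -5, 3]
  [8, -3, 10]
A ⊗ B =
  [3, -4, 2]
  [8, -3, 10]
  [4, 0, 3]

Apply the min-plus product entry-by-entry:
  C[0][0] = min over k of (A[0][0] + B[0][0] = 0 + 3 = 3, A[0][1] + B[1][0] = 1 + 3 = 4, A[0][2] + B[2][0] = 7 + 8 = 15) = 3 (attained at k = 0)
  C[0][1] = min over k of (A[0][0] + B[0][1] = 0 + -1 = -1, A[0][1] + B[1][1] = 1 + -5 = -4, A[0][2] + B[2][1] = 7 + -3 = 4) = -4 (attained at k = 1)
  C[0][2] = min over k of (A[0][0] + B[0][2] = 0 + 2 = 2, A[0][1] + B[1][2] = 1 + 3 = 4, A[0][2] + B[2][2] = 7 + 10 = 17) = 2 (attained at k = 0)
  C[1][0] = min over k of (A[1][0] + B[0][0] = 8 + 3 = 11, A[1][1] + B[1][0] = 10 + 3 = 13, A[1][2] + B[2][0] = 0 + 8 = 8) = 8 (attained at k = 2)
  C[1][1] = min over k of (A[1][0] + B[0][1] = 8 + -1 = 7, A[1][1] + B[1][1] = 10 + -5 = 5, A[1][2] + B[2][1] = 0 + -3 = -3) = -3 (attained at k = 2)
  C[1][2] = min over k of (A[1][0] + B[0][2] = 8 + 2 = 10, A[1][1] + B[1][2] = 10 + 3 = 13, A[1][2] + B[2][2] = 0 + 10 = 10) = 10 (attained at k = 0)
  C[2][0] = min over k of (A[2][0] + B[0][0] = 1 + 3 = 4, A[2][1] + B[1][0] = 5 + 3 = 8, A[2][2] + B[2][0] = 3 + 8 = 11) = 4 (attained at k = 0)
  C[2][1] = min over k of (A[2][0] + B[0][1] = 1 + -1 = 0, A[2][1] + B[1][1] = 5 + -5 = 0, A[2][2] + B[2][1] = 3 + -3 = 0) = 0 (attained at k = 0)
  C[2][2] = min over k of (A[2][0] + B[0][2] = 1 + 2 = 3, A[2][1] + B[1][2] = 5 + 3 = 8, A[2][2] + B[2][2] = 3 + 10 = 13) = 3 (attained at k = 0)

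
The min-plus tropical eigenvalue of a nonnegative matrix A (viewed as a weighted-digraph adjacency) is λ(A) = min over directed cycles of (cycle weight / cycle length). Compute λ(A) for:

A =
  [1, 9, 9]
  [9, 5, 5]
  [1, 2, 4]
λ(A) = 1

Enumerate directed cycles and compute their means (weight / length). Sample:
  cycle 0 → 0: weight = 1, length = 1, mean = 1/1 ≈ 1.000
  cycle 1 → 1: weight = 5, length = 1, mean = 5/1 ≈ 5.000
  cycle 2 → 2: weight = 4, length = 1, mean = 4/1 ≈ 4.000
  cycle 0 → 1 → 0: weight = 18, length = 2, mean = 18/2 ≈ 9.000
  cycle 0 → 2 → 0: weight = 10, length = 2, mean = 10/2 ≈ 5.000
  cycle 1 → 0 → 1: weight = 18, length = 2, mean = 18/2 ≈ 9.000
Minimum mean = 1.000, attained e.g. along the cycle 0 → 0 with weight 1 and length 1. So λ(A) = 1/1 = 1.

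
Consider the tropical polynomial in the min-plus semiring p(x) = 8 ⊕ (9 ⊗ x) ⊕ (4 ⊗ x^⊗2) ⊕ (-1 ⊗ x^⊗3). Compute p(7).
p(7) = 8

A tropical monomial a ⊗ x^⊗i evaluates to a + i · x. Evaluating each term at x = 7:
  Term 0 contributes 8 + 0 · 7 = 8
  Term 1 contributes 9 + 1 · 7 = 16
  Term 2 contributes 4 + 2 · 7 = 18
  Term 3 contributes -1 + 3 · 7 = 20
p(7) = ⊕ of these = min[8, 16, 18, 20] = 8.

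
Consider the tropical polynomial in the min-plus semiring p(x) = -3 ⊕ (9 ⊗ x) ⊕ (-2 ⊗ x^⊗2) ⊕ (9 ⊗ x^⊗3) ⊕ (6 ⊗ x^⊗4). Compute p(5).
p(5) = -3

A tropical monomial a ⊗ x^⊗i evaluates to a + i · x. Evaluating each term at x = 5:
  Term 0 contributes -3 + 0 · 5 = -3
  Term 1 contributes 9 + 1 · 5 = 14
  Term 2 contributes -2 + 2 · 5 = 8
  Term 3 contributes 9 + 3 · 5 = 24
  Term 4 contributes 6 + 4 · 5 = 26
p(5) = ⊕ of these = min[-3, 14, 8, 24, 26] = -3.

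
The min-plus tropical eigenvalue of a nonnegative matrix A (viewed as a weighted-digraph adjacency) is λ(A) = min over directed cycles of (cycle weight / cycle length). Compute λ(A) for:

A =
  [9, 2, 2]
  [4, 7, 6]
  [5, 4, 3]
λ(A) = 3

Enumerate directed cycles and compute their means (weight / length). Sample:
  cycle 0 → 0: weight = 9, length = 1, mean = 9/1 ≈ 9.000
  cycle 1 → 1: weight = 7, length = 1, mean = 7/1 ≈ 7.000
  cycle 2 → 2: weight = 3, length = 1, mean = 3/1 ≈ 3.000
  cycle 0 → 1 → 0: weight = 6, length = 2, mean = 6/2 ≈ 3.000
  cycle 0 → 2 → 0: weight = 7, length = 2, mean = 7/2 ≈ 3.500
  cycle 1 → 0 → 1: weight = 6, length = 2, mean = 6/2 ≈ 3.000
Minimum mean = 3.000, attained e.g. along the cycle 2 → 2 with weight 3 and length 1. So λ(A) = 3/1 = 3.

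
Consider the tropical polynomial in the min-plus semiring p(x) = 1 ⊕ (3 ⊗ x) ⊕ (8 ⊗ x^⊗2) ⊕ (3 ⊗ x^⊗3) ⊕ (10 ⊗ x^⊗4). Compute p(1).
p(1) = 1

A tropical monomial a ⊗ x^⊗i evaluates to a + i · x. Evaluating each term at x = 1:
  Term 0 contributes 1 + 0 · 1 = 1
  Term 1 contributes 3 + 1 · 1 = 4
  Term 2 contributes 8 + 2 · 1 = 10
  Term 3 contributes 3 + 3 · 1 = 6
  Term 4 contributes 10 + 4 · 1 = 14
p(1) = ⊕ of these = min[1, 4, 10, 6, 14] = 1.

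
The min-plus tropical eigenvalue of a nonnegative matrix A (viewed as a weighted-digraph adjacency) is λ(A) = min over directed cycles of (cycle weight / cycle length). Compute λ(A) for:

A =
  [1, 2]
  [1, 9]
λ(A) = 1

Enumerate directed cycles and compute their means (weight / length). Sample:
  cycle 0 → 0: weight = 1, length = 1, mean = 1/1 ≈ 1.000
  cycle 1 → 1: weight = 9, length = 1, mean = 9/1 ≈ 9.000
  cycle 0 → 1 → 0: weight = 3, length = 2, mean = 3/2 ≈ 1.500
  cycle 1 → 0 → 1: weight = 3, length = 2, mean = 3/2 ≈ 1.500
Minimum mean = 1.000, attained e.g. along the cycle 0 → 0 with weight 1 and length 1. So λ(A) = 1/1 = 1.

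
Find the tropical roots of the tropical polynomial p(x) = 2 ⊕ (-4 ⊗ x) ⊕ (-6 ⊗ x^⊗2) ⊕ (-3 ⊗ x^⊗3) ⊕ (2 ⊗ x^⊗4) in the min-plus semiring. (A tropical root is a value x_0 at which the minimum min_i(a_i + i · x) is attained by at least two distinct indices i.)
Roots: {-5, -3, 2, 6}

Each tropical root is a break point of the lower envelope of the lines y = a_i + i · x (there are 5 lines, with slopes 0, 1, ..., 4). Only the lines that attain the minimum somewhere contribute to roots; other lines are dominated. Here the surviving (envelope) indices are i = 4, i = 3, i = 2, i = 1, i = 0.
Intersections between consecutive envelope lines give the roots: for adjacent envelope indices i < j the intersection is x = (a_i − a_j) / (j − i). Reading off the sorted break points: {-5, -3, 2, 6}.
Verification: at each break x_0, at least two indices attain the minimum of min_i(a_i + i · x_0).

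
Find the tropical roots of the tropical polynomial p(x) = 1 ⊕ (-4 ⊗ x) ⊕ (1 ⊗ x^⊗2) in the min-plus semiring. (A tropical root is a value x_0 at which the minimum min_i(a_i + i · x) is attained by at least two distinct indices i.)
Roots: {-5, 5}

Each tropical root is a break point of the lower envelope of the lines y = a_i + i · x (there are 3 lines, with slopes 0, 1, ..., 2). Only the lines that attain the minimum somewhere contribute to roots; other lines are dominated. Here the surviving (envelope) indices are i = 2, i = 1, i = 0.
Intersections between consecutive envelope lines give the roots: for adjacent envelope indices i < j the intersection is x = (a_i − a_j) / (j − i). Reading off the sorted break points: {-5, 5}.
Verification: at each break x_0, at least two indices attain the minimum of min_i(a_i + i · x_0).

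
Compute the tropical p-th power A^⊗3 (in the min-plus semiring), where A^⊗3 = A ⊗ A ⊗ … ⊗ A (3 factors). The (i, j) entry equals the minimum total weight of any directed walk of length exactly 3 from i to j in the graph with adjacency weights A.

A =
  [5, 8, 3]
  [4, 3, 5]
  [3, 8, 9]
A^⊗3 =
  [11, 14, 9]
  [10, 9, 10]
  [9, 14, 11]

Each entry (A^⊗3)_ij equals the minimum over all length-3 walks i = v_0 → v_1 → … → v_3 = j of Σ_t A[v_t][v_{t+1}]. For example, for (i, j) = (0, 2) we minimise over 9 possible intermediate vertex sequences; the minimum is 9, attained along the walk 0 → 2 → 0 → 2.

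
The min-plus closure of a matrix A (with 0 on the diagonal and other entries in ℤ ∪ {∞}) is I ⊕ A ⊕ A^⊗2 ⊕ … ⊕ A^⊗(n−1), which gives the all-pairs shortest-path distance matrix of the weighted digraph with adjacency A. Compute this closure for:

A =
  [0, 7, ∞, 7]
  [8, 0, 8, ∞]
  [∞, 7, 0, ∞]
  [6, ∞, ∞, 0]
Closure =
  [0, 7, 15, 7]
  [8, 0, 8, 15]
  [15, 7, 0, 22]
  [6, 13, 21, 0]

This is the Floyd-Warshall all-pairs shortest-path computation. For each intermediate vertex k = 0, 1, …, 3, update dist[i][j] ← min(dist[i][j], dist[i][k] + dist[k][j]). The final matrix gives, for each (i, j), the minimum total weight of any directed path from i to j (possibly empty when i = j).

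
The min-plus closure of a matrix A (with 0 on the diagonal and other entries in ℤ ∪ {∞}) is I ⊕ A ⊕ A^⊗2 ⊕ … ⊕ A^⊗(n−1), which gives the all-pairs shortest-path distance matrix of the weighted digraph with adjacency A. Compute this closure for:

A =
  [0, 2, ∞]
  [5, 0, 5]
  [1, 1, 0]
Closure =
  [0, 2, 7]
  [5, 0, 5]
  [1, 1, 0]

This is the Floyd-Warshall all-pairs shortest-path computation. For each intermediate vertex k = 0, 1, …, 2, update dist[i][j] ← min(dist[i][j], dist[i][k] + dist[k][j]). The final matrix gives, for each (i, j), the minimum total weight of any directed path from i to j (possibly empty when i = j).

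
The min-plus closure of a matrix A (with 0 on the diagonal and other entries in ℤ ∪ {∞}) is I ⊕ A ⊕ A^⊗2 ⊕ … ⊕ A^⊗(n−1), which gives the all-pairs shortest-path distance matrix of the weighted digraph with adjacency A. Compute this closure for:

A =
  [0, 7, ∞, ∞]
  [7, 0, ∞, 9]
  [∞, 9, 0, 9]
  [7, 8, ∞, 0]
Closure =
  [0, 7, ∞, 16]
  [7, 0, ∞, 9]
  [16, 9, 0, 9]
  [7, 8, ∞, 0]

This is the Floyd-Warshall all-pairs shortest-path computation. For each intermediate vertex k = 0, 1, …, 3, update dist[i][j] ← min(dist[i][j], dist[i][k] + dist[k][j]). The final matrix gives, for each (i, j), the minimum total weight of any directed path from i to j (possibly empty when i = j).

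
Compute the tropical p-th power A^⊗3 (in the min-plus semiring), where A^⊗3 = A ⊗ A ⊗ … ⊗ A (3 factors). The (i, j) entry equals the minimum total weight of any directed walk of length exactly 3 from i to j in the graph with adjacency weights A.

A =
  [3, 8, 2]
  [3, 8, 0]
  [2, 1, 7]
A^⊗3 =
  [6, 6, 3]
  [4, 6, 1]
  [3, 2, 6]

Each entry (A^⊗3)_ij equals the minimum over all length-3 walks i = v_0 → v_1 → … → v_3 = j of Σ_t A[v_t][v_{t+1}]. For example, for (i, j) = (0, 2) we minimise over 9 possible intermediate vertex sequences; the minimum is 3, attained along the walk 0 → 2 → 1 → 2.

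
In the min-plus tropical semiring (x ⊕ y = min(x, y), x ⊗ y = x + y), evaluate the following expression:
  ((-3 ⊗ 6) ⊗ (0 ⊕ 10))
((-3 ⊗ 6) ⊗ (0 ⊕ 10)) = 3

Expand innermost to outermost. Recall ⊕ takes the minimum of its arguments and ⊗ takes their sum. Working out the expression ((-3 ⊗ 6) ⊗ (0 ⊕ 10)) gives 3.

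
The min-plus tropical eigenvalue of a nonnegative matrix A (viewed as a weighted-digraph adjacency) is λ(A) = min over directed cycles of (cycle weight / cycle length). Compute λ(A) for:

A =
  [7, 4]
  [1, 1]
λ(A) = 1

Enumerate directed cycles and compute their means (weight / length). Sample:
  cycle 0 → 0: weight = 7, length = 1, mean = 7/1 ≈ 7.000
  cycle 1 → 1: weight = 1, length = 1, mean = 1/1 ≈ 1.000
  cycle 0 → 1 → 0: weight = 5, length = 2, mean = 5/2 ≈ 2.500
  cycle 1 → 0 → 1: weight = 5, length = 2, mean = 5/2 ≈ 2.500
Minimum mean = 1.000, attained e.g. along the cycle 1 → 1 with weight 1 and length 1. So λ(A) = 1/1 = 1.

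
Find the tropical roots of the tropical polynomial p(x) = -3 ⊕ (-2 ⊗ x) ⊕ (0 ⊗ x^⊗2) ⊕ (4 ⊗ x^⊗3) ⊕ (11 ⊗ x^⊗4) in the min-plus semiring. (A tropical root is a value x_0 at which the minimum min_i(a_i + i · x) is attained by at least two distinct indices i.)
Roots: {-7, -4, -2, -1}

Each tropical root is a break point of the lower envelope of the lines y = a_i + i · x (there are 5 lines, with slopes 0, 1, ..., 4). Only the lines that attain the minimum somewhere contribute to roots; other lines are dominated. Here the surviving (envelope) indices are i = 4, i = 3, i = 2, i = 1, i = 0.
Intersections between consecutive envelope lines give the roots: for adjacent envelope indices i < j the intersection is x = (a_i − a_j) / (j − i). Reading off the sorted break points: {-7, -4, -2, -1}.
Verification: at each break x_0, at least two indices attain the minimum of min_i(a_i + i · x_0).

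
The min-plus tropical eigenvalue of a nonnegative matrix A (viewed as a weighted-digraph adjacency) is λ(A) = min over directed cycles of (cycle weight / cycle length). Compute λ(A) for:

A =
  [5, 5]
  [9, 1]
λ(A) = 1

Enumerate directed cycles and compute their means (weight / length). Sample:
  cycle 0 → 0: weight = 5, length = 1, mean = 5/1 ≈ 5.000
  cycle 1 → 1: weight = 1, length = 1, mean = 1/1 ≈ 1.000
  cycle 0 → 1 → 0: weight = 14, length = 2, mean = 14/2 ≈ 7.000
  cycle 1 → 0 → 1: weight = 14, length = 2, mean = 14/2 ≈ 7.000
Minimum mean = 1.000, attained e.g. along the cycle 1 → 1 with weight 1 and length 1. So λ(A) = 1/1 = 1.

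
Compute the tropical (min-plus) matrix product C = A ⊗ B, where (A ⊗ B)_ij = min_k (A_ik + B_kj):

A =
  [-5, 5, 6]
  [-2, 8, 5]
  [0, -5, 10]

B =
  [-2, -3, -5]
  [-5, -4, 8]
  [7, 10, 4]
A ⊗ B =
  [-7, -8, -10]
  [-4, -5, -7]
  [-10, -9, -5]

Apply the min-plus product entry-by-entry:
  C[0][0] = min over k of (A[0][0] + B[0][0] = -5 + -2 = -7, A[0][1] + B[1][0] = 5 + -5 = 0, A[0][2] + B[2][0] = 6 + 7 = 13) = -7 (attained at k = 0)
  C[0][1] = min over k of (A[0][0] + B[0][1] = -5 + -3 = -8, A[0][1] + B[1][1] = 5 + -4 = 1, A[0][2] + B[2][1] = 6 + 10 = 16) = -8 (attained at k = 0)
  C[0][2] = min over k of (A[0][0] + B[0][2] = -5 + -5 = -10, A[0][1] + B[1][2] = 5 + 8 = 13, A[0][2] + B[2][2] = 6 + 4 = 10) = -10 (attained at k = 0)
  C[1][0] = min over k of (A[1][0] + B[0][0] = -2 + -2 = -4, A[1][1] + B[1][0] = 8 + -5 = 3, A[1][2] + B[2][0] = 5 + 7 = 12) = -4 (attained at k = 0)
  C[1][1] = min over k of (A[1][0] + B[0][1] = -2 + -3 = -5, A[1][1] + B[1][1] = 8 + -4 = 4, A[1][2] + B[2][1] = 5 + 10 = 15) = -5 (attained at k = 0)
  C[1][2] = min over k of (A[1][0] + B[0][2] = -2 + -5 = -7, A[1][1] + B[1][2] = 8 + 8 = 16, A[1][2] + B[2][2] = 5 + 4 = 9) = -7 (attained at k = 0)
  C[2][0] = min over k of (A[2][0] + B[0][0] = 0 + -2 = -2, A[2][1] + B[1][0] = -5 + -5 = -10, A[2][2] + B[2][0] = 10 + 7 = 17) = -10 (attained at k = 1)
  C[2][1] = min over k of (A[2][0] + B[0][1] = 0 + -3 = -3, A[2][1] + B[1][1] = -5 + -4 = -9, A[2][2] + B[2][1] = 10 + 10 = 20) = -9 (attained at k = 1)
  C[2][2] = min over k of (A[2][0] + B[0][2] = 0 + -5 = -5, A[2][1] + B[1][2] = -5 + 8 = 3, A[2][2] + B[2][2] = 10 + 4 = 14) = -5 (attained at k = 0)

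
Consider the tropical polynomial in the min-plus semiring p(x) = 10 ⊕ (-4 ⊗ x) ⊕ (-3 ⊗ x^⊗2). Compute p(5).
p(5) = 1

A tropical monomial a ⊗ x^⊗i evaluates to a + i · x. Evaluating each term at x = 5:
  Term 0 contributes 10 + 0 · 5 = 10
  Term 1 contributes -4 + 1 · 5 = 1
  Term 2 contributes -3 + 2 · 5 = 7
p(5) = ⊕ of these = min[10, 1, 7] = 1.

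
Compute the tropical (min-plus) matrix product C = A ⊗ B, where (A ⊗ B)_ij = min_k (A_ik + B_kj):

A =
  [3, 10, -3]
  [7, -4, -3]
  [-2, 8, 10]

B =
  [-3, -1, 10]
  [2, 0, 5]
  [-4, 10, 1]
A ⊗ B =
  [-7, 2, -2]
  [-7, -4, -2]
  [-5, -3, 8]

Apply the min-plus product entry-by-entry:
  C[0][0] = min over k of (A[0][0] + B[0][0] = 3 + -3 = 0, A[0][1] + B[1][0] = 10 + 2 = 12, A[0][2] + B[2][0] = -3 + -4 = -7) = -7 (attained at k = 2)
  C[0][1] = min over k of (A[0][0] + B[0][1] = 3 + -1 = 2, A[0][1] + B[1][1] = 10 + 0 = 10, A[0][2] + B[2][1] = -3 + 10 = 7) = 2 (attained at k = 0)
  C[0][2] = min over k of (A[0][0] + B[0][2] = 3 + 10 = 13, A[0][1] + B[1][2] = 10 + 5 = 15, A[0][2] + B[2][2] = -3 + 1 = -2) = -2 (attained at k = 2)
  C[1][0] = min over k of (A[1][0] + B[0][0] = 7 + -3 = 4, A[1][1] + B[1][0] = -4 + 2 = -2, A[1][2] + B[2][0] = -3 + -4 = -7) = -7 (attained at k = 2)
  C[1][1] = min over k of (A[1][0] + B[0][1] = 7 + -1 = 6, A[1][1] + B[1][1] = -4 + 0 = -4, A[1][2] + B[2][1] = -3 + 10 = 7) = -4 (attained at k = 1)
  C[1][2] = min over k of (A[1][0] + B[0][2] = 7 + 10 = 17, A[1][1] + B[1][2] = -4 + 5 = 1, A[1][2] + B[2][2] = -3 + 1 = -2) = -2 (attained at k = 2)
  C[2][0] = min over k of (A[2][0] + B[0][0] = -2 + -3 = -5, A[2][1] + B[1][0] = 8 + 2 = 10, A[2][2] + B[2][0] = 10 + -4 = 6) = -5 (attained at k = 0)
  C[2][1] = min over k of (A[2][0] + B[0][1] = -2 + -1 = -3, A[2][1] + B[1][1] = 8 + 0 = 8, A[2][2] + B[2][1] = 10 + 10 = 20) = -3 (attained at k = 0)
  C[2][2] = min over k of (A[2][0] + B[0][2] = -2 + 10 = 8, A[2][1] + B[1][2] = 8 + 5 = 13, A[2][2] + B[2][2] = 10 + 1 = 11) = 8 (attained at k = 0)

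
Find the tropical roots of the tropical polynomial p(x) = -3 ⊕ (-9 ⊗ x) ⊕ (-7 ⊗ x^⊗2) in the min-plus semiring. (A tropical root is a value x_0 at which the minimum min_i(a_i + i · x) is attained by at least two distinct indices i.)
Roots: {-2, 6}

Each tropical root is a break point of the lower envelope of the lines y = a_i + i · x (there are 3 lines, with slopes 0, 1, ..., 2). Only the lines that attain the minimum somewhere contribute to roots; other lines are dominated. Here the surviving (envelope) indices are i = 2, i = 1, i = 0.
Intersections between consecutive envelope lines give the roots: for adjacent envelope indices i < j the intersection is x = (a_i − a_j) / (j − i). Reading off the sorted break points: {-2, 6}.
Verification: at each break x_0, at least two indices attain the minimum of min_i(a_i + i · x_0).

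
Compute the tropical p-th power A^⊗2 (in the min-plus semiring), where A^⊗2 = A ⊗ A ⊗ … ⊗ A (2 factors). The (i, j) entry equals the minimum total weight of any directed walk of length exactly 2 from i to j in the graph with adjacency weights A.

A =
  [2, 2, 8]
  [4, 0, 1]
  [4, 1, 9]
A^⊗2 =
  [4, 2, 3]
  [4, 0, 1]
  [5, 1, 2]

Each entry (A^⊗2)_ij equals the minimum over all length-2 walks i = v_0 → v_1 → … → v_2 = j of Σ_t A[v_t][v_{t+1}]. For example, for (i, j) = (0, 2) we minimise over 3 possible intermediate vertex sequences; the minimum is 3, attained along the walk 0 → 1 → 2.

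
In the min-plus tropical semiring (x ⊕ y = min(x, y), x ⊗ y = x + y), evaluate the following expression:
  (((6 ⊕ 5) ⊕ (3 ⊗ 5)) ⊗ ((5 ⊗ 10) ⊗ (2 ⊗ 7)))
(((6 ⊕ 5) ⊕ (3 ⊗ 5)) ⊗ ((5 ⊗ 10) ⊗ (2 ⊗ 7))) = 29

Expand innermost to outermost. Recall ⊕ takes the minimum of its arguments and ⊗ takes their sum. Working out the expression (((6 ⊕ 5) ⊕ (3 ⊗ 5)) ⊗ ((5 ⊗ 10) ⊗ (2 ⊗ 7))) gives 29.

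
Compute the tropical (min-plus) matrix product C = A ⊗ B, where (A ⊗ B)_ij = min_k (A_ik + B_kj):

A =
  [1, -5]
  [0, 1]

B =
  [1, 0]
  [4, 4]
A ⊗ B =
  [-1, -1]
  [1, 0]

Apply the min-plus product entry-by-entry:
  C[0][0] = min over k of (A[0][0] + B[0][0] = 1 + 1 = 2, A[0][1] + B[1][0] = -5 + 4 = -1) = -1 (attained at k = 1)
  C[0][1] = min over k of (A[0][0] + B[0][1] = 1 + 0 = 1, A[0][1] + B[1][1] = -5 + 4 = -1) = -1 (attained at k = 1)
  C[1][0] = min over k of (A[1][0] + B[0][0] = 0 + 1 = 1, A[1][1] + B[1][0] = 1 + 4 = 5) = 1 (attained at k = 0)
  C[1][1] = min over k of (A[1][0] + B[0][1] = 0 + 0 = 0, A[1][1] + B[1][1] = 1 + 4 = 5) = 0 (attained at k = 0)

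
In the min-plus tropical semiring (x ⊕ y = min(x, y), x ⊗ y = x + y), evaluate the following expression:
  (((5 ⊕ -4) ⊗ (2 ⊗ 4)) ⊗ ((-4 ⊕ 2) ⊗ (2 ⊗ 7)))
(((5 ⊕ -4) ⊗ (2 ⊗ 4)) ⊗ ((-4 ⊕ 2) ⊗ (2 ⊗ 7))) = 7

Expand innermost to outermost. Recall ⊕ takes the minimum of its arguments and ⊗ takes their sum. Working out the expression (((5 ⊕ -4) ⊗ (2 ⊗ 4)) ⊗ ((-4 ⊕ 2) ⊗ (2 ⊗ 7))) gives 7.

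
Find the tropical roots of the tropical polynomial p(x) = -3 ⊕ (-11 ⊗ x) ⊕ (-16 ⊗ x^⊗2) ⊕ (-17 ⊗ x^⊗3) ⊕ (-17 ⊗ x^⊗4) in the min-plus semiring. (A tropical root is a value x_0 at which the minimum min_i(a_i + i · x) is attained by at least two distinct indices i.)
Roots: {0, 1, 5, 8}

Each tropical root is a break point of the lower envelope of the lines y = a_i + i · x (there are 5 lines, with slopes 0, 1, ..., 4). Only the lines that attain the minimum somewhere contribute to roots; other lines are dominated. Here the surviving (envelope) indices are i = 4, i = 3, i = 2, i = 1, i = 0.
Intersections between consecutive envelope lines give the roots: for adjacent envelope indices i < j the intersection is x = (a_i − a_j) / (j − i). Reading off the sorted break points: {0, 1, 5, 8}.
Verification: at each break x_0, at least two indices attain the minimum of min_i(a_i + i · x_0).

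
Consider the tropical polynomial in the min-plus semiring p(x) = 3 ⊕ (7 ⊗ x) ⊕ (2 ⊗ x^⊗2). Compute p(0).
p(0) = 2

A tropical monomial a ⊗ x^⊗i evaluates to a + i · x. Evaluating each term at x = 0:
  Term 0 contributes 3 + 0 · 0 = 3
  Term 1 contributes 7 + 1 · 0 = 7
  Term 2 contributes 2 + 2 · 0 = 2
p(0) = ⊕ of these = min[3, 7, 2] = 2.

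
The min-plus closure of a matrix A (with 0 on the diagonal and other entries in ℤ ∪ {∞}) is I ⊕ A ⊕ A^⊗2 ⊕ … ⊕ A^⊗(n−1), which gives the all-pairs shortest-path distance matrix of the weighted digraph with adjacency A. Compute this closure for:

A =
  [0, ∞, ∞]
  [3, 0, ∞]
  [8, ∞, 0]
Closure =
  [0, ∞, ∞]
  [3, 0, ∞]
  [8, ∞, 0]

This is the Floyd-Warshall all-pairs shortest-path computation. For each intermediate vertex k = 0, 1, …, 2, update dist[i][j] ← min(dist[i][j], dist[i][k] + dist[k][j]). The final matrix gives, for each (i, j), the minimum total weight of any directed path from i to j (possibly empty when i = j).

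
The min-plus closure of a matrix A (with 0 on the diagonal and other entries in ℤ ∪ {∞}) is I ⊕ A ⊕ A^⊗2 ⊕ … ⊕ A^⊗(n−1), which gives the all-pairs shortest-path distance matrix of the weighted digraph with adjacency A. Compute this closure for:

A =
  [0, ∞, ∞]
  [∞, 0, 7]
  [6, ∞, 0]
Closure =
  [0, ∞, ∞]
  [13, 0, 7]
  [6, ∞, 0]

This is the Floyd-Warshall all-pairs shortest-path computation. For each intermediate vertex k = 0, 1, …, 2, update dist[i][j] ← min(dist[i][j], dist[i][k] + dist[k][j]). The final matrix gives, for each (i, j), the minimum total weight of any directed path from i to j (possibly empty when i = j).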